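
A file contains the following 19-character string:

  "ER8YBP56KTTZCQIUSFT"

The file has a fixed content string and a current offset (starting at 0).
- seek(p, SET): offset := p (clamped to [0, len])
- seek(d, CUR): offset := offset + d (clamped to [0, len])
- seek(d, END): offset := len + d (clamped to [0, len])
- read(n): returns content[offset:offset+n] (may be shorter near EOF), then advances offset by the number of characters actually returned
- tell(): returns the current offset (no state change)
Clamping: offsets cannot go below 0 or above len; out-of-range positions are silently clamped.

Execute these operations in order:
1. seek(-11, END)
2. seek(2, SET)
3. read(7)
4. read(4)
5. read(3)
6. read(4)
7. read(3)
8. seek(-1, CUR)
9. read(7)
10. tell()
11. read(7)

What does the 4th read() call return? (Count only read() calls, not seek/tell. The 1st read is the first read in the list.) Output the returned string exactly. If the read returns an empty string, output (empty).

Answer: SFT

Derivation:
After 1 (seek(-11, END)): offset=8
After 2 (seek(2, SET)): offset=2
After 3 (read(7)): returned '8YBP56K', offset=9
After 4 (read(4)): returned 'TTZC', offset=13
After 5 (read(3)): returned 'QIU', offset=16
After 6 (read(4)): returned 'SFT', offset=19
After 7 (read(3)): returned '', offset=19
After 8 (seek(-1, CUR)): offset=18
After 9 (read(7)): returned 'T', offset=19
After 10 (tell()): offset=19
After 11 (read(7)): returned '', offset=19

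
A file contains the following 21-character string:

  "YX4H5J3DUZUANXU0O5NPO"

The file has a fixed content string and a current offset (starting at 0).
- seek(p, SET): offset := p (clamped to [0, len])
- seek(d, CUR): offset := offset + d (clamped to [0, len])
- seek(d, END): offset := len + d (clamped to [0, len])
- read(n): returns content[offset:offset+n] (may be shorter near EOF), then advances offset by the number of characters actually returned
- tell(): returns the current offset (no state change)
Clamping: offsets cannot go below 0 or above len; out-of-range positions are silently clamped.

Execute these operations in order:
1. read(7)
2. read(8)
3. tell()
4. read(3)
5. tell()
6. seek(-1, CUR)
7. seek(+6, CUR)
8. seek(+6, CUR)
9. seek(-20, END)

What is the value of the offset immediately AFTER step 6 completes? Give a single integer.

Answer: 17

Derivation:
After 1 (read(7)): returned 'YX4H5J3', offset=7
After 2 (read(8)): returned 'DUZUANXU', offset=15
After 3 (tell()): offset=15
After 4 (read(3)): returned '0O5', offset=18
After 5 (tell()): offset=18
After 6 (seek(-1, CUR)): offset=17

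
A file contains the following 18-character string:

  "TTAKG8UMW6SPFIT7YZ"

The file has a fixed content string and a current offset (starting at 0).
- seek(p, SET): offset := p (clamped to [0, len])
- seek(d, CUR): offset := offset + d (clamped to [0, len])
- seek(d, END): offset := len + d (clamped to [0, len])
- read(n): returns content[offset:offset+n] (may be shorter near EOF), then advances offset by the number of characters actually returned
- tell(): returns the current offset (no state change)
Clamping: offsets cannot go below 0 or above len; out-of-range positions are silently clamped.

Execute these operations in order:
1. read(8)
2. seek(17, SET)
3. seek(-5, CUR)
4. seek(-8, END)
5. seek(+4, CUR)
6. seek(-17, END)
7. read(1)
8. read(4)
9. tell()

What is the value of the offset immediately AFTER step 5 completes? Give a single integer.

After 1 (read(8)): returned 'TTAKG8UM', offset=8
After 2 (seek(17, SET)): offset=17
After 3 (seek(-5, CUR)): offset=12
After 4 (seek(-8, END)): offset=10
After 5 (seek(+4, CUR)): offset=14

Answer: 14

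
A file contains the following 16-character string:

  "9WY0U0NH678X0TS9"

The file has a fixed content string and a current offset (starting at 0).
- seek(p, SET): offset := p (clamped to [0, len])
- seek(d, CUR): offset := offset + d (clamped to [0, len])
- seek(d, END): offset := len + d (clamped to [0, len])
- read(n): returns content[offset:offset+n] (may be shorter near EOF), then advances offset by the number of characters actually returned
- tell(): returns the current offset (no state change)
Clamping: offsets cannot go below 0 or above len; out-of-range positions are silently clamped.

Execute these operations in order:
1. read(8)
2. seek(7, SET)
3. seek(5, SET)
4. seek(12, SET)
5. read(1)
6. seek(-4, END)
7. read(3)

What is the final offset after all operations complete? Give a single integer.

Answer: 15

Derivation:
After 1 (read(8)): returned '9WY0U0NH', offset=8
After 2 (seek(7, SET)): offset=7
After 3 (seek(5, SET)): offset=5
After 4 (seek(12, SET)): offset=12
After 5 (read(1)): returned '0', offset=13
After 6 (seek(-4, END)): offset=12
After 7 (read(3)): returned '0TS', offset=15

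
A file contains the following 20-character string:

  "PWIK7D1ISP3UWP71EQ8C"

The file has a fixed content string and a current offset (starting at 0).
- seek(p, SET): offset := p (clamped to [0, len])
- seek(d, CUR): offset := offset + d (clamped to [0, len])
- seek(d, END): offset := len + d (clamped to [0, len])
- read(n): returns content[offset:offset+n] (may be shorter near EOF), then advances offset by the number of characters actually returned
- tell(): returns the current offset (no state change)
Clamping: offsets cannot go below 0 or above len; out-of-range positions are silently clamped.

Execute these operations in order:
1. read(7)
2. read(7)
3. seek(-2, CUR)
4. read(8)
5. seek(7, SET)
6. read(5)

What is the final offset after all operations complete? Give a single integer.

After 1 (read(7)): returned 'PWIK7D1', offset=7
After 2 (read(7)): returned 'ISP3UWP', offset=14
After 3 (seek(-2, CUR)): offset=12
After 4 (read(8)): returned 'WP71EQ8C', offset=20
After 5 (seek(7, SET)): offset=7
After 6 (read(5)): returned 'ISP3U', offset=12

Answer: 12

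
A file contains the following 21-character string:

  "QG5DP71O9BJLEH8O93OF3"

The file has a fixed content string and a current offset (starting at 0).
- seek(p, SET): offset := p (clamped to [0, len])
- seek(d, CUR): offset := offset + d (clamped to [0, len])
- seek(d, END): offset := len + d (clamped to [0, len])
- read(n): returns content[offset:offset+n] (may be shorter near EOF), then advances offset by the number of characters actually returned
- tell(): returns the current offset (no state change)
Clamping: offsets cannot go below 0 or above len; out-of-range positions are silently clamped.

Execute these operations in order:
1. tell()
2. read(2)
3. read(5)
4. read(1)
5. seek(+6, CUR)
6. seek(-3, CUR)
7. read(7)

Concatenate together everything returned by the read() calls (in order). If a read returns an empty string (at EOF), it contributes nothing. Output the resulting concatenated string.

Answer: QG5DP71OLEH8O93

Derivation:
After 1 (tell()): offset=0
After 2 (read(2)): returned 'QG', offset=2
After 3 (read(5)): returned '5DP71', offset=7
After 4 (read(1)): returned 'O', offset=8
After 5 (seek(+6, CUR)): offset=14
After 6 (seek(-3, CUR)): offset=11
After 7 (read(7)): returned 'LEH8O93', offset=18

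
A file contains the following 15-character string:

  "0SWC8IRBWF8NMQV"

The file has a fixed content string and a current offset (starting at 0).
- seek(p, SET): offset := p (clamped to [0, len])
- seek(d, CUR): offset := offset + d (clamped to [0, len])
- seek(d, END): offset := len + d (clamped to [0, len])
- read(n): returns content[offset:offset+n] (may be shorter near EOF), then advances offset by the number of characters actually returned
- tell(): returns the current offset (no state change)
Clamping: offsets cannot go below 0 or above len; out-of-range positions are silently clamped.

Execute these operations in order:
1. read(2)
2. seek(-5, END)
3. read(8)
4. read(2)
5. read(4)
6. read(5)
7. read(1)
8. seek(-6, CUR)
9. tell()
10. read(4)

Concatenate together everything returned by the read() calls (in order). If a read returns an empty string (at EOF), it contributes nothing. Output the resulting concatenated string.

After 1 (read(2)): returned '0S', offset=2
After 2 (seek(-5, END)): offset=10
After 3 (read(8)): returned '8NMQV', offset=15
After 4 (read(2)): returned '', offset=15
After 5 (read(4)): returned '', offset=15
After 6 (read(5)): returned '', offset=15
After 7 (read(1)): returned '', offset=15
After 8 (seek(-6, CUR)): offset=9
After 9 (tell()): offset=9
After 10 (read(4)): returned 'F8NM', offset=13

Answer: 0S8NMQVF8NM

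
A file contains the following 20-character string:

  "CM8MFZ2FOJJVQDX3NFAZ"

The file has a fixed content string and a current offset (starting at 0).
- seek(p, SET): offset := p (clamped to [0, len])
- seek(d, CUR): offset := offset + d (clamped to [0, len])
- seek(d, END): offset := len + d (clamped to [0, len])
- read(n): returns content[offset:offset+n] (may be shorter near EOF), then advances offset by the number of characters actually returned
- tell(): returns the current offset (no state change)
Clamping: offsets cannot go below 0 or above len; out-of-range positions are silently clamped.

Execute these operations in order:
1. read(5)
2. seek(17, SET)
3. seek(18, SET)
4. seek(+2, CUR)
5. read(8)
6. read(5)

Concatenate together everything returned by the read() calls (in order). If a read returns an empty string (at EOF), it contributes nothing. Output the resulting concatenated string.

After 1 (read(5)): returned 'CM8MF', offset=5
After 2 (seek(17, SET)): offset=17
After 3 (seek(18, SET)): offset=18
After 4 (seek(+2, CUR)): offset=20
After 5 (read(8)): returned '', offset=20
After 6 (read(5)): returned '', offset=20

Answer: CM8MF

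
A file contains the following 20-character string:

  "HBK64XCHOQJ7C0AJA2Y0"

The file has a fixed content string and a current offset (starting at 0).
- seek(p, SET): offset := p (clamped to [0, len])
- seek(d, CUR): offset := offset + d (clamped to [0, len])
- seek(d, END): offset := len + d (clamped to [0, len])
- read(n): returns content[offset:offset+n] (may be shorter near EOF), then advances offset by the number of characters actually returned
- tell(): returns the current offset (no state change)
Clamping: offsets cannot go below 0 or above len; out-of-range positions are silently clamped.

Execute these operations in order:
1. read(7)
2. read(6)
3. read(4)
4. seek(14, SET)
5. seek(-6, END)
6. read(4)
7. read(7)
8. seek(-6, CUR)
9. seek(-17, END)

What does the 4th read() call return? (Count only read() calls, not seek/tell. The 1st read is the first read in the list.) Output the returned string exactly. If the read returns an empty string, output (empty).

After 1 (read(7)): returned 'HBK64XC', offset=7
After 2 (read(6)): returned 'HOQJ7C', offset=13
After 3 (read(4)): returned '0AJA', offset=17
After 4 (seek(14, SET)): offset=14
After 5 (seek(-6, END)): offset=14
After 6 (read(4)): returned 'AJA2', offset=18
After 7 (read(7)): returned 'Y0', offset=20
After 8 (seek(-6, CUR)): offset=14
After 9 (seek(-17, END)): offset=3

Answer: AJA2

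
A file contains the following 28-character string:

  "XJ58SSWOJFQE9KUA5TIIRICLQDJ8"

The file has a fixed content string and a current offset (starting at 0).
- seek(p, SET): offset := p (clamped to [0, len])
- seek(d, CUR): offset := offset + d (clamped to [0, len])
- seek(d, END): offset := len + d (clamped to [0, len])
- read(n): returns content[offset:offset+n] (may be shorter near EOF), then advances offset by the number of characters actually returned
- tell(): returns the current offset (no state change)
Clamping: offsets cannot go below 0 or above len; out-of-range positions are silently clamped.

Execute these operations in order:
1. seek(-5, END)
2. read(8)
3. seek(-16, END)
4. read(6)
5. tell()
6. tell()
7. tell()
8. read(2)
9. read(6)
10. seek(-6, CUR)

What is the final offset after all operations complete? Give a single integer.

Answer: 20

Derivation:
After 1 (seek(-5, END)): offset=23
After 2 (read(8)): returned 'LQDJ8', offset=28
After 3 (seek(-16, END)): offset=12
After 4 (read(6)): returned '9KUA5T', offset=18
After 5 (tell()): offset=18
After 6 (tell()): offset=18
After 7 (tell()): offset=18
After 8 (read(2)): returned 'II', offset=20
After 9 (read(6)): returned 'RICLQD', offset=26
After 10 (seek(-6, CUR)): offset=20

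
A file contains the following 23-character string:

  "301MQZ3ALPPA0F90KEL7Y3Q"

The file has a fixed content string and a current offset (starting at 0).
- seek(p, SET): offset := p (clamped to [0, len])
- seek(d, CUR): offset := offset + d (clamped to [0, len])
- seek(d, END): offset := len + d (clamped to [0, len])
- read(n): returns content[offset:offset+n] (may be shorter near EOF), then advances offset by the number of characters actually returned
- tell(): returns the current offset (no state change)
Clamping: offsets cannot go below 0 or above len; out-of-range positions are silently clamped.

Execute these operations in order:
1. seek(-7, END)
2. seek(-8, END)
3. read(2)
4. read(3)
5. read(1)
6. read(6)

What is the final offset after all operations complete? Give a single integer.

After 1 (seek(-7, END)): offset=16
After 2 (seek(-8, END)): offset=15
After 3 (read(2)): returned '0K', offset=17
After 4 (read(3)): returned 'EL7', offset=20
After 5 (read(1)): returned 'Y', offset=21
After 6 (read(6)): returned '3Q', offset=23

Answer: 23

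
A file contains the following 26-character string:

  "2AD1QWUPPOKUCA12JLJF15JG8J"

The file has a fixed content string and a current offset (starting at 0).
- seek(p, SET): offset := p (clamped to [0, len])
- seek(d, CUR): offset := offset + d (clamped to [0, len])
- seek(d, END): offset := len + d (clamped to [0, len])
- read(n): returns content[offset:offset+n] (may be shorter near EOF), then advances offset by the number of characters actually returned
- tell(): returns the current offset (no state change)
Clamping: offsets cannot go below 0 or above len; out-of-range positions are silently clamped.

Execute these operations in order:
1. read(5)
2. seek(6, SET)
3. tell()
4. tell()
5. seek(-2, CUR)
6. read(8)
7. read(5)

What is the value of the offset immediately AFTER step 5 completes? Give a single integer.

Answer: 4

Derivation:
After 1 (read(5)): returned '2AD1Q', offset=5
After 2 (seek(6, SET)): offset=6
After 3 (tell()): offset=6
After 4 (tell()): offset=6
After 5 (seek(-2, CUR)): offset=4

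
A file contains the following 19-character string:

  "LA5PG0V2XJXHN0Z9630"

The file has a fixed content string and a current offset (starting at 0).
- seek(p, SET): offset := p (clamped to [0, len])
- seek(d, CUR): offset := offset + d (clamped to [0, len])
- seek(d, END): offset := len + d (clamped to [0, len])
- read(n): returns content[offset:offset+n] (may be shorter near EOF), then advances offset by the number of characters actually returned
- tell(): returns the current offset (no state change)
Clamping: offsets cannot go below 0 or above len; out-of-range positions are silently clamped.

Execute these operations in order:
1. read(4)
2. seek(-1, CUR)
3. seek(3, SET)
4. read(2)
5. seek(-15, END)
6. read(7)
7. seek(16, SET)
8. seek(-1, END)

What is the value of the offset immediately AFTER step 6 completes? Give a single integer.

After 1 (read(4)): returned 'LA5P', offset=4
After 2 (seek(-1, CUR)): offset=3
After 3 (seek(3, SET)): offset=3
After 4 (read(2)): returned 'PG', offset=5
After 5 (seek(-15, END)): offset=4
After 6 (read(7)): returned 'G0V2XJX', offset=11

Answer: 11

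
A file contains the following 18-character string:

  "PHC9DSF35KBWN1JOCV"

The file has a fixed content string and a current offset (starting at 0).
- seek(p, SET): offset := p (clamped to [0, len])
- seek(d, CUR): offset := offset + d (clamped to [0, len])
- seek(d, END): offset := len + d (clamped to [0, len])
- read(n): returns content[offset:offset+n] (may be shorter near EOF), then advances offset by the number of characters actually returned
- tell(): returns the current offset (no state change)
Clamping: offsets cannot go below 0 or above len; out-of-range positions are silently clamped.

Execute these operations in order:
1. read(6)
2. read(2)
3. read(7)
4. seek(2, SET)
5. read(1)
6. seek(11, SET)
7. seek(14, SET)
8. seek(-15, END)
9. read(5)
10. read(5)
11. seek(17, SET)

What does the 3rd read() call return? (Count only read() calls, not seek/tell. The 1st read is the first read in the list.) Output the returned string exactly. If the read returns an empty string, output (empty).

Answer: 5KBWN1J

Derivation:
After 1 (read(6)): returned 'PHC9DS', offset=6
After 2 (read(2)): returned 'F3', offset=8
After 3 (read(7)): returned '5KBWN1J', offset=15
After 4 (seek(2, SET)): offset=2
After 5 (read(1)): returned 'C', offset=3
After 6 (seek(11, SET)): offset=11
After 7 (seek(14, SET)): offset=14
After 8 (seek(-15, END)): offset=3
After 9 (read(5)): returned '9DSF3', offset=8
After 10 (read(5)): returned '5KBWN', offset=13
After 11 (seek(17, SET)): offset=17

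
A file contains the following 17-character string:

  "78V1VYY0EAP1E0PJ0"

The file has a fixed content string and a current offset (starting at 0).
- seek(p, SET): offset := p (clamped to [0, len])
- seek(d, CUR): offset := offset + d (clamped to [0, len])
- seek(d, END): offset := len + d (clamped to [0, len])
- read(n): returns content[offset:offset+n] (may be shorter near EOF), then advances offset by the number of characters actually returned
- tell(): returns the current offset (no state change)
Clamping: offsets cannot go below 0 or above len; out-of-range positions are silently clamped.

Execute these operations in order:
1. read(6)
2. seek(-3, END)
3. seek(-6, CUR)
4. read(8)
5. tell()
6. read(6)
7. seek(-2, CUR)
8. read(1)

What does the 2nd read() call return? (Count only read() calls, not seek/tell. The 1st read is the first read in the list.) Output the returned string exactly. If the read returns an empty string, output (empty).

Answer: EAP1E0PJ

Derivation:
After 1 (read(6)): returned '78V1VY', offset=6
After 2 (seek(-3, END)): offset=14
After 3 (seek(-6, CUR)): offset=8
After 4 (read(8)): returned 'EAP1E0PJ', offset=16
After 5 (tell()): offset=16
After 6 (read(6)): returned '0', offset=17
After 7 (seek(-2, CUR)): offset=15
After 8 (read(1)): returned 'J', offset=16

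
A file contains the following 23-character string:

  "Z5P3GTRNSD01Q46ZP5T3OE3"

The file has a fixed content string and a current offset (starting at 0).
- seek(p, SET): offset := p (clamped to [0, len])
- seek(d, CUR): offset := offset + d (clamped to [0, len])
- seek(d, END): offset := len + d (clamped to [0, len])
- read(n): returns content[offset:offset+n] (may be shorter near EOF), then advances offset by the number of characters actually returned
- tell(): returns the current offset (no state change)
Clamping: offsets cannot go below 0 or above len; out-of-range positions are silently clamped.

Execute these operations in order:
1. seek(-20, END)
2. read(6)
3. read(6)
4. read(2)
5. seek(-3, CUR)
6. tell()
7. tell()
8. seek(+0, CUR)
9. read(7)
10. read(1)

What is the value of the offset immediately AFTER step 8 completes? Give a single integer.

Answer: 14

Derivation:
After 1 (seek(-20, END)): offset=3
After 2 (read(6)): returned '3GTRNS', offset=9
After 3 (read(6)): returned 'D01Q46', offset=15
After 4 (read(2)): returned 'ZP', offset=17
After 5 (seek(-3, CUR)): offset=14
After 6 (tell()): offset=14
After 7 (tell()): offset=14
After 8 (seek(+0, CUR)): offset=14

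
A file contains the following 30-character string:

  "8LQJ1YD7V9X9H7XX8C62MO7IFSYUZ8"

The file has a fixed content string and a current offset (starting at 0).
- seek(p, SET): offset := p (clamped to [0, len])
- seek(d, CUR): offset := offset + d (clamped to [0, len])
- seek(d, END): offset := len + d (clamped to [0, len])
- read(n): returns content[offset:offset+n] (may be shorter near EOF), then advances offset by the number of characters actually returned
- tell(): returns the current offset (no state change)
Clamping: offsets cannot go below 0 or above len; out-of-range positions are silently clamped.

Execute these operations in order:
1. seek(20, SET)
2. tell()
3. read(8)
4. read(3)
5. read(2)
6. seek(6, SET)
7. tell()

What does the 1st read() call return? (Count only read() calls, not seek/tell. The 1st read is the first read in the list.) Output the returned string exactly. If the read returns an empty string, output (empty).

After 1 (seek(20, SET)): offset=20
After 2 (tell()): offset=20
After 3 (read(8)): returned 'MO7IFSYU', offset=28
After 4 (read(3)): returned 'Z8', offset=30
After 5 (read(2)): returned '', offset=30
After 6 (seek(6, SET)): offset=6
After 7 (tell()): offset=6

Answer: MO7IFSYU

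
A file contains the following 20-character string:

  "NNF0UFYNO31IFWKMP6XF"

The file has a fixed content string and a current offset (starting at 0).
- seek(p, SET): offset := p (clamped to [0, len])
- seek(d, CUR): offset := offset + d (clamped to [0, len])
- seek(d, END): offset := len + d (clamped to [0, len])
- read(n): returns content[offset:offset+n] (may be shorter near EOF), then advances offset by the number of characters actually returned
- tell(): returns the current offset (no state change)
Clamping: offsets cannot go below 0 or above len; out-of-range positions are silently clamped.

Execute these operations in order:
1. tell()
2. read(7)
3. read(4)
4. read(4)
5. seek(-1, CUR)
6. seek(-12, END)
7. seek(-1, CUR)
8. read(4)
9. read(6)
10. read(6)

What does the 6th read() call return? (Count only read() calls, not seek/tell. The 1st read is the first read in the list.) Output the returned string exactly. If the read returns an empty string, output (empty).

After 1 (tell()): offset=0
After 2 (read(7)): returned 'NNF0UFY', offset=7
After 3 (read(4)): returned 'NO31', offset=11
After 4 (read(4)): returned 'IFWK', offset=15
After 5 (seek(-1, CUR)): offset=14
After 6 (seek(-12, END)): offset=8
After 7 (seek(-1, CUR)): offset=7
After 8 (read(4)): returned 'NO31', offset=11
After 9 (read(6)): returned 'IFWKMP', offset=17
After 10 (read(6)): returned '6XF', offset=20

Answer: 6XF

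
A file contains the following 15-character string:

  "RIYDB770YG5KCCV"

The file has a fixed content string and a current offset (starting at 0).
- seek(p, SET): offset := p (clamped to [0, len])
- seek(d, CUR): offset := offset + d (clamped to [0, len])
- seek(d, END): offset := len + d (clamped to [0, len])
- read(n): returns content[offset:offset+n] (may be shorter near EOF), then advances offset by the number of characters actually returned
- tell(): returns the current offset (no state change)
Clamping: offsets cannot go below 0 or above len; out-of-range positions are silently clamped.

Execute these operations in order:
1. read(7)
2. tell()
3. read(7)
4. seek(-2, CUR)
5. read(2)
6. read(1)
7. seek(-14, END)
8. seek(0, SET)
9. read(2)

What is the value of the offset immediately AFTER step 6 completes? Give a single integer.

After 1 (read(7)): returned 'RIYDB77', offset=7
After 2 (tell()): offset=7
After 3 (read(7)): returned '0YG5KCC', offset=14
After 4 (seek(-2, CUR)): offset=12
After 5 (read(2)): returned 'CC', offset=14
After 6 (read(1)): returned 'V', offset=15

Answer: 15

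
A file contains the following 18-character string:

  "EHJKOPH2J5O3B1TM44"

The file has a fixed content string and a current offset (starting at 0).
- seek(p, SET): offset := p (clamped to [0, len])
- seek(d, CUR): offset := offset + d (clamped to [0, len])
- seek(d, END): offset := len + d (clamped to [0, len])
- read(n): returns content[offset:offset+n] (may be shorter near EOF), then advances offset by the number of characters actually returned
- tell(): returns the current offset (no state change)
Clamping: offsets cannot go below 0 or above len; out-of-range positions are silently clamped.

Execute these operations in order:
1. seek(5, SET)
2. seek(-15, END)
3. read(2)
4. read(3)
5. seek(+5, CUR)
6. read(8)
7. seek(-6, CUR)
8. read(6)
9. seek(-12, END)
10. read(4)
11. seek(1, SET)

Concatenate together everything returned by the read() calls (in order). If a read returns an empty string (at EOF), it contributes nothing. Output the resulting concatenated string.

After 1 (seek(5, SET)): offset=5
After 2 (seek(-15, END)): offset=3
After 3 (read(2)): returned 'KO', offset=5
After 4 (read(3)): returned 'PH2', offset=8
After 5 (seek(+5, CUR)): offset=13
After 6 (read(8)): returned '1TM44', offset=18
After 7 (seek(-6, CUR)): offset=12
After 8 (read(6)): returned 'B1TM44', offset=18
After 9 (seek(-12, END)): offset=6
After 10 (read(4)): returned 'H2J5', offset=10
After 11 (seek(1, SET)): offset=1

Answer: KOPH21TM44B1TM44H2J5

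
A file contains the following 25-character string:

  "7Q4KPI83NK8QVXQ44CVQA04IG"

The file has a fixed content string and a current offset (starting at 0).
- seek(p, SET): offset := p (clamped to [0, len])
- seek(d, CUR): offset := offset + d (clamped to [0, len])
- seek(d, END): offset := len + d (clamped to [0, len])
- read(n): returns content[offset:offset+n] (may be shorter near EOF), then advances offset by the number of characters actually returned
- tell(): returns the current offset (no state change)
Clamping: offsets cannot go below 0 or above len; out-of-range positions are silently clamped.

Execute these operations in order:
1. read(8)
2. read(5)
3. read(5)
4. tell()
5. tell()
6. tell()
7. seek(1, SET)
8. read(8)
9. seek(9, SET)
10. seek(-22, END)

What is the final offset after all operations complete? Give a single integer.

Answer: 3

Derivation:
After 1 (read(8)): returned '7Q4KPI83', offset=8
After 2 (read(5)): returned 'NK8QV', offset=13
After 3 (read(5)): returned 'XQ44C', offset=18
After 4 (tell()): offset=18
After 5 (tell()): offset=18
After 6 (tell()): offset=18
After 7 (seek(1, SET)): offset=1
After 8 (read(8)): returned 'Q4KPI83N', offset=9
After 9 (seek(9, SET)): offset=9
After 10 (seek(-22, END)): offset=3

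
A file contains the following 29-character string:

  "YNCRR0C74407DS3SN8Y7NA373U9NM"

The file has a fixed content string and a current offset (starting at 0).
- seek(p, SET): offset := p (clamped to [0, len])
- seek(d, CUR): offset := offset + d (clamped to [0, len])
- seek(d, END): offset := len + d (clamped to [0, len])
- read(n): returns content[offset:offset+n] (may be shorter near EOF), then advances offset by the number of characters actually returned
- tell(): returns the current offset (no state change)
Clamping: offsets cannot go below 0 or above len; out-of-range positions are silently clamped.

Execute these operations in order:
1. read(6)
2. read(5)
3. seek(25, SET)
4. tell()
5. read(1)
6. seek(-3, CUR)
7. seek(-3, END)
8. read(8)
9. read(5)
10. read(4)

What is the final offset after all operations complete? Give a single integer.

Answer: 29

Derivation:
After 1 (read(6)): returned 'YNCRR0', offset=6
After 2 (read(5)): returned 'C7440', offset=11
After 3 (seek(25, SET)): offset=25
After 4 (tell()): offset=25
After 5 (read(1)): returned 'U', offset=26
After 6 (seek(-3, CUR)): offset=23
After 7 (seek(-3, END)): offset=26
After 8 (read(8)): returned '9NM', offset=29
After 9 (read(5)): returned '', offset=29
After 10 (read(4)): returned '', offset=29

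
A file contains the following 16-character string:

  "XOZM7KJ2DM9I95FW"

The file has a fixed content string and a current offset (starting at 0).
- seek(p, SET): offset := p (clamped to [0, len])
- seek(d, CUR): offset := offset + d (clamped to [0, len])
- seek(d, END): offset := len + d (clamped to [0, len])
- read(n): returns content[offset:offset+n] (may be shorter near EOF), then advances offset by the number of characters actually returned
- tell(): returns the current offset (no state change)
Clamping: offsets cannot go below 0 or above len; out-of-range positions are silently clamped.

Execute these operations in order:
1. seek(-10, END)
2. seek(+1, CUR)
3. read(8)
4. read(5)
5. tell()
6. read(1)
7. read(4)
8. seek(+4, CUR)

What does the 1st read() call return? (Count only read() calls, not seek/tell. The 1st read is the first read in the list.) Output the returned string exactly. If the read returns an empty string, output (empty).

After 1 (seek(-10, END)): offset=6
After 2 (seek(+1, CUR)): offset=7
After 3 (read(8)): returned '2DM9I95F', offset=15
After 4 (read(5)): returned 'W', offset=16
After 5 (tell()): offset=16
After 6 (read(1)): returned '', offset=16
After 7 (read(4)): returned '', offset=16
After 8 (seek(+4, CUR)): offset=16

Answer: 2DM9I95F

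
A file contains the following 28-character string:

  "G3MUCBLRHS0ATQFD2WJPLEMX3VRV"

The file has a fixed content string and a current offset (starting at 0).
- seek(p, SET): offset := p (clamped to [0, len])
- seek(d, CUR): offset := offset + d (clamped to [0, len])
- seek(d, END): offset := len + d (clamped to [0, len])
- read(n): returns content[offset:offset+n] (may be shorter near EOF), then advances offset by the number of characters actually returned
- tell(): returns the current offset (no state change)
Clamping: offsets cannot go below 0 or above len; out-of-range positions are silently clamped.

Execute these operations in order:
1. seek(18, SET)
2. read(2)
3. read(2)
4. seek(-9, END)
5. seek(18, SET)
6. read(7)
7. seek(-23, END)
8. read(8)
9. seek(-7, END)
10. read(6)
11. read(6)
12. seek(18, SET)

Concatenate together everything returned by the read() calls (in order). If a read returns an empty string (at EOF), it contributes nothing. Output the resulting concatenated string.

After 1 (seek(18, SET)): offset=18
After 2 (read(2)): returned 'JP', offset=20
After 3 (read(2)): returned 'LE', offset=22
After 4 (seek(-9, END)): offset=19
After 5 (seek(18, SET)): offset=18
After 6 (read(7)): returned 'JPLEMX3', offset=25
After 7 (seek(-23, END)): offset=5
After 8 (read(8)): returned 'BLRHS0AT', offset=13
After 9 (seek(-7, END)): offset=21
After 10 (read(6)): returned 'EMX3VR', offset=27
After 11 (read(6)): returned 'V', offset=28
After 12 (seek(18, SET)): offset=18

Answer: JPLEJPLEMX3BLRHS0ATEMX3VRV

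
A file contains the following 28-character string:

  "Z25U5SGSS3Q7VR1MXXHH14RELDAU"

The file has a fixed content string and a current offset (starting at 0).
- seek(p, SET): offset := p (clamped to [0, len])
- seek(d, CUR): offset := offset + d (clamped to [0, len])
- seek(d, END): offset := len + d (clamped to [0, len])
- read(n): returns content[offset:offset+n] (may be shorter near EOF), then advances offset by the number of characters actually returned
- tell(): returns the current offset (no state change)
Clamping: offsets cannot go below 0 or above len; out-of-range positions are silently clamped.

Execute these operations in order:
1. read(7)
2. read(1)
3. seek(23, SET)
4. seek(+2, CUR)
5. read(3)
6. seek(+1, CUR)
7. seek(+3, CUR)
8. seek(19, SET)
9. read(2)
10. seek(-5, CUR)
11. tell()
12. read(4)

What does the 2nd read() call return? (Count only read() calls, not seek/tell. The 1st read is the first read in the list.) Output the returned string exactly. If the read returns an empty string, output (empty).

After 1 (read(7)): returned 'Z25U5SG', offset=7
After 2 (read(1)): returned 'S', offset=8
After 3 (seek(23, SET)): offset=23
After 4 (seek(+2, CUR)): offset=25
After 5 (read(3)): returned 'DAU', offset=28
After 6 (seek(+1, CUR)): offset=28
After 7 (seek(+3, CUR)): offset=28
After 8 (seek(19, SET)): offset=19
After 9 (read(2)): returned 'H1', offset=21
After 10 (seek(-5, CUR)): offset=16
After 11 (tell()): offset=16
After 12 (read(4)): returned 'XXHH', offset=20

Answer: S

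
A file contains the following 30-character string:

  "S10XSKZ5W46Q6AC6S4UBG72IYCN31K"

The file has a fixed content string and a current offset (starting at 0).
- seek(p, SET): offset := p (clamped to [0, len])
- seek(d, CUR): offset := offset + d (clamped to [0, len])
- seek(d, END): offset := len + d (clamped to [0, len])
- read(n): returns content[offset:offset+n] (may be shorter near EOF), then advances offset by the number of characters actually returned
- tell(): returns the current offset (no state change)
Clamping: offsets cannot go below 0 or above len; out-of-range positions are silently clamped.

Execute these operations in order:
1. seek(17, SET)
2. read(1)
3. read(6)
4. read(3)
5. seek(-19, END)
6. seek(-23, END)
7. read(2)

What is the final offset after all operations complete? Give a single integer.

After 1 (seek(17, SET)): offset=17
After 2 (read(1)): returned '4', offset=18
After 3 (read(6)): returned 'UBG72I', offset=24
After 4 (read(3)): returned 'YCN', offset=27
After 5 (seek(-19, END)): offset=11
After 6 (seek(-23, END)): offset=7
After 7 (read(2)): returned '5W', offset=9

Answer: 9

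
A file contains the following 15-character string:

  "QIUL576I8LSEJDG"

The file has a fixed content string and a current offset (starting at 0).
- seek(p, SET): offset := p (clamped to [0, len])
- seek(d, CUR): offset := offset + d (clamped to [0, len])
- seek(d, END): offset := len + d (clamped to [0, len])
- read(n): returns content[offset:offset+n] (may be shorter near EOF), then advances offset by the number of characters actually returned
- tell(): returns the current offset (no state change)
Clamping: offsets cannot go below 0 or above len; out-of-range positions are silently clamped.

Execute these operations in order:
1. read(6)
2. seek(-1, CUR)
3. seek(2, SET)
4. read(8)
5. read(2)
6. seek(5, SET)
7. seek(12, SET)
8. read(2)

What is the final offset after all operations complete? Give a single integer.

After 1 (read(6)): returned 'QIUL57', offset=6
After 2 (seek(-1, CUR)): offset=5
After 3 (seek(2, SET)): offset=2
After 4 (read(8)): returned 'UL576I8L', offset=10
After 5 (read(2)): returned 'SE', offset=12
After 6 (seek(5, SET)): offset=5
After 7 (seek(12, SET)): offset=12
After 8 (read(2)): returned 'JD', offset=14

Answer: 14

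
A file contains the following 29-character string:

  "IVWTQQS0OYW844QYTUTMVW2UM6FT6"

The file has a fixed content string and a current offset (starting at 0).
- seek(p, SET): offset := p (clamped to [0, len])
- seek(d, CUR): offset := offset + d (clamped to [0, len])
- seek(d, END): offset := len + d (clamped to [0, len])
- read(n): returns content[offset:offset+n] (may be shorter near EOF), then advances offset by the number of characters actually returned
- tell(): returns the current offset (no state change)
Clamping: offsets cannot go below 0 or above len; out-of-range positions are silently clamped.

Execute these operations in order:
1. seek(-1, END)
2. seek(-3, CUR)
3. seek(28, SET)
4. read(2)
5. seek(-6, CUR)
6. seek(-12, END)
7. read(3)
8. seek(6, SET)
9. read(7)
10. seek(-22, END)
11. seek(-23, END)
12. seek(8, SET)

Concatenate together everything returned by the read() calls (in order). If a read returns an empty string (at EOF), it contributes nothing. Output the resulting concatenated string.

After 1 (seek(-1, END)): offset=28
After 2 (seek(-3, CUR)): offset=25
After 3 (seek(28, SET)): offset=28
After 4 (read(2)): returned '6', offset=29
After 5 (seek(-6, CUR)): offset=23
After 6 (seek(-12, END)): offset=17
After 7 (read(3)): returned 'UTM', offset=20
After 8 (seek(6, SET)): offset=6
After 9 (read(7)): returned 'S0OYW84', offset=13
After 10 (seek(-22, END)): offset=7
After 11 (seek(-23, END)): offset=6
After 12 (seek(8, SET)): offset=8

Answer: 6UTMS0OYW84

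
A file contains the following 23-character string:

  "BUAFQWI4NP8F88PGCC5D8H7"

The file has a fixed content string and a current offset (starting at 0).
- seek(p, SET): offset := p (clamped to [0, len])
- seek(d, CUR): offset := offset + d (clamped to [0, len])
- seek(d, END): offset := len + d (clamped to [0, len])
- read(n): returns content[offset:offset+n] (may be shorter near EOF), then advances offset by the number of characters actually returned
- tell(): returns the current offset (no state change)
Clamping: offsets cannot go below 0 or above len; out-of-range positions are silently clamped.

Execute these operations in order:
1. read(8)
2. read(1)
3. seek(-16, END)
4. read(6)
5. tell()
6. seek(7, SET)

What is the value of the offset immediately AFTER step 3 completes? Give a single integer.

After 1 (read(8)): returned 'BUAFQWI4', offset=8
After 2 (read(1)): returned 'N', offset=9
After 3 (seek(-16, END)): offset=7

Answer: 7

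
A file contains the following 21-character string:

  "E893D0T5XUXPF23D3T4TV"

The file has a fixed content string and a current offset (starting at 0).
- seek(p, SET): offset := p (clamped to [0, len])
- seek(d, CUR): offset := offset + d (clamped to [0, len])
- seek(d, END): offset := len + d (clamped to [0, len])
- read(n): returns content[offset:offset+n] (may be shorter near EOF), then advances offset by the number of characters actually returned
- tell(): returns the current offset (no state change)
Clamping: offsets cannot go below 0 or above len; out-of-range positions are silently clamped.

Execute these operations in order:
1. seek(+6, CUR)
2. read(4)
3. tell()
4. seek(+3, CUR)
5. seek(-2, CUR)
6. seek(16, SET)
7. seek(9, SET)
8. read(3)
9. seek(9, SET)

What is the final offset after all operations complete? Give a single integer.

After 1 (seek(+6, CUR)): offset=6
After 2 (read(4)): returned 'T5XU', offset=10
After 3 (tell()): offset=10
After 4 (seek(+3, CUR)): offset=13
After 5 (seek(-2, CUR)): offset=11
After 6 (seek(16, SET)): offset=16
After 7 (seek(9, SET)): offset=9
After 8 (read(3)): returned 'UXP', offset=12
After 9 (seek(9, SET)): offset=9

Answer: 9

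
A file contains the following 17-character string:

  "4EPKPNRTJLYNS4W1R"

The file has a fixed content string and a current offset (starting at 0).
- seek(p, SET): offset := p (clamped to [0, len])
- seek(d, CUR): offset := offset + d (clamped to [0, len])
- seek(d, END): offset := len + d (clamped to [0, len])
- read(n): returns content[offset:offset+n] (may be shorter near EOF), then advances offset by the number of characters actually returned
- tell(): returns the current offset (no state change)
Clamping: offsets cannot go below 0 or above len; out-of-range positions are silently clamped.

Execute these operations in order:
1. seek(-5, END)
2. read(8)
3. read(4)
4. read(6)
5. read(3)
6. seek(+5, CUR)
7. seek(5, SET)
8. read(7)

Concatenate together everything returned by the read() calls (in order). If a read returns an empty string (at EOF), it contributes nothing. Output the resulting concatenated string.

Answer: S4W1RNRTJLYN

Derivation:
After 1 (seek(-5, END)): offset=12
After 2 (read(8)): returned 'S4W1R', offset=17
After 3 (read(4)): returned '', offset=17
After 4 (read(6)): returned '', offset=17
After 5 (read(3)): returned '', offset=17
After 6 (seek(+5, CUR)): offset=17
After 7 (seek(5, SET)): offset=5
After 8 (read(7)): returned 'NRTJLYN', offset=12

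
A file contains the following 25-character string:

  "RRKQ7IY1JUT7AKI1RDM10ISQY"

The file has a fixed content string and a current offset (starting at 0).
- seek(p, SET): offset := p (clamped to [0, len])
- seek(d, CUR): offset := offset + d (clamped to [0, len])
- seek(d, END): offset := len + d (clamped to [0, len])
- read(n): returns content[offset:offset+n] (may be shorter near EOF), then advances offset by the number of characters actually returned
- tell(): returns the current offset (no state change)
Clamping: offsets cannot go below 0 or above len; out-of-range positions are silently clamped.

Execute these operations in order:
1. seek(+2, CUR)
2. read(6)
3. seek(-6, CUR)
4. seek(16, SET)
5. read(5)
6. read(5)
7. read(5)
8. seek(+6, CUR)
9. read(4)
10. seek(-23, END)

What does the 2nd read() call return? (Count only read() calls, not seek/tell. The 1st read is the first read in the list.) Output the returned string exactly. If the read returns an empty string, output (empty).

After 1 (seek(+2, CUR)): offset=2
After 2 (read(6)): returned 'KQ7IY1', offset=8
After 3 (seek(-6, CUR)): offset=2
After 4 (seek(16, SET)): offset=16
After 5 (read(5)): returned 'RDM10', offset=21
After 6 (read(5)): returned 'ISQY', offset=25
After 7 (read(5)): returned '', offset=25
After 8 (seek(+6, CUR)): offset=25
After 9 (read(4)): returned '', offset=25
After 10 (seek(-23, END)): offset=2

Answer: RDM10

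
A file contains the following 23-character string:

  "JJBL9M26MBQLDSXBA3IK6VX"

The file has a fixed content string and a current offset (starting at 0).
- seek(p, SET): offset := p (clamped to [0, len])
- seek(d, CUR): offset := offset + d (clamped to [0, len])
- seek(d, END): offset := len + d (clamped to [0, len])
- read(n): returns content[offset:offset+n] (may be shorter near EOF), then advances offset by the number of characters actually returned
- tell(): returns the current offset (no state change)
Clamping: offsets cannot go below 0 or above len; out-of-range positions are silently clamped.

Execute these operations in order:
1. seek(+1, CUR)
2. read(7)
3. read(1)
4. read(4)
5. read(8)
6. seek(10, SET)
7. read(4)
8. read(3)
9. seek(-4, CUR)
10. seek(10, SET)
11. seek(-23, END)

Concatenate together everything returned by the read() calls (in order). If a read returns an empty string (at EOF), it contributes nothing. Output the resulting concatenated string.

After 1 (seek(+1, CUR)): offset=1
After 2 (read(7)): returned 'JBL9M26', offset=8
After 3 (read(1)): returned 'M', offset=9
After 4 (read(4)): returned 'BQLD', offset=13
After 5 (read(8)): returned 'SXBA3IK6', offset=21
After 6 (seek(10, SET)): offset=10
After 7 (read(4)): returned 'QLDS', offset=14
After 8 (read(3)): returned 'XBA', offset=17
After 9 (seek(-4, CUR)): offset=13
After 10 (seek(10, SET)): offset=10
After 11 (seek(-23, END)): offset=0

Answer: JBL9M26MBQLDSXBA3IK6QLDSXBA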